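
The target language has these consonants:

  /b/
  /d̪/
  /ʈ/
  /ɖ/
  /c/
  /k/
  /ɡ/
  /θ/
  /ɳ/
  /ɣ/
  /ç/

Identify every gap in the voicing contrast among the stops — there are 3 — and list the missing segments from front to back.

place of articulation  voiceless  voiced  
bilabial          —         b       
dental            —         d̪      
retroflex         ʈ         ɖ       
palatal           c         —       
velar             k         ɡ       
Gaps, from front to back: bilabial lacks voiceless (/p/); dental lacks voiceless (/t̪/); palatal lacks voiced (/ɟ/).

/p/, /t̪/, /ɟ/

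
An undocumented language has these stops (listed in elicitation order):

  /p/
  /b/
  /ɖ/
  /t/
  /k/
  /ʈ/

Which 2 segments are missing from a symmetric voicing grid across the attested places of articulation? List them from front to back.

place of articulation  voiceless  voiced  
bilabial          p         b       
alveolar          t         —       
retroflex         ʈ         ɖ       
velar             k         —       
Gaps, from front to back: alveolar lacks voiced (/d/); velar lacks voiced (/ɡ/).

/d/, /ɡ/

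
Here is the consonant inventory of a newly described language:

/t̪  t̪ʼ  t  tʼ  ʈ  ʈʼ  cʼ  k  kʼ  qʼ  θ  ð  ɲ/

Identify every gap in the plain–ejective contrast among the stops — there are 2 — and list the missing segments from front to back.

dental: plain /t̪/, ejective /t̪ʼ/.
alveolar: plain /t/, ejective /tʼ/.
retroflex: plain /ʈ/, ejective /ʈʼ/.
palatal: plain —, ejective /cʼ/.
velar: plain /k/, ejective /kʼ/.
uvular: plain —, ejective /qʼ/.
Gaps, from front to back: palatal lacks plain (/c/); uvular lacks plain (/q/).

/c/, /q/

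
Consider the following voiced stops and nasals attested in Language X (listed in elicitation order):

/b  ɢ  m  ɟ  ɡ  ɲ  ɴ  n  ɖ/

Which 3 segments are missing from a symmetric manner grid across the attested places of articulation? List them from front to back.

Oral stop: /b/ (bilabial), /ɖ/ (retroflex), /ɟ/ (palatal), /ɡ/ (velar), /ɢ/ (uvular).
Nasal: /m/ (bilabial), /n/ (alveolar), /ɲ/ (palatal), /ɴ/ (uvular).
Gaps, from front to back: alveolar lacks oral stop (/d/); retroflex lacks nasal (/ɳ/); velar lacks nasal (/ŋ/).

/d/, /ɳ/, /ŋ/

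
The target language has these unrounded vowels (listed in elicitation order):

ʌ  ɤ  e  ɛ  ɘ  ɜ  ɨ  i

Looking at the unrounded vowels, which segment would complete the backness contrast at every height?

/ɯ/

high: front /i/, central /ɨ/, back —.
high-mid: front /e/, central /ɘ/, back /ɤ/.
low-mid: front /ɛ/, central /ɜ/, back /ʌ/.
The high row has no back member, so the gap is the high back unrounded vowel /ɯ/.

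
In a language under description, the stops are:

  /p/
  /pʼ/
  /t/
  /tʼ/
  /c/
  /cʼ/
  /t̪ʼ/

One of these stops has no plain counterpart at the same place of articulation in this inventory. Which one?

/t̪ʼ/

Bilabial: /p/ ~ /pʼ/
Alveolar: /t/ ~ /tʼ/
Palatal: /c/ ~ /cʼ/
Dental: only /t̪ʼ/ (ejective); no plain partner.
So /t̪ʼ/ is the unpaired segment.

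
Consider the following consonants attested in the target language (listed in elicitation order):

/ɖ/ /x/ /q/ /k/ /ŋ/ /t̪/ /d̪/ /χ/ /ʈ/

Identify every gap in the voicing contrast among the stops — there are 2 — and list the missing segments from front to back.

Voiceless: /t̪/ (dental), /ʈ/ (retroflex), /k/ (velar), /q/ (uvular).
Voiced: /d̪/ (dental), /ɖ/ (retroflex).
Gaps, from front to back: velar lacks voiced (/ɡ/); uvular lacks voiced (/ɢ/).

/ɡ/, /ɢ/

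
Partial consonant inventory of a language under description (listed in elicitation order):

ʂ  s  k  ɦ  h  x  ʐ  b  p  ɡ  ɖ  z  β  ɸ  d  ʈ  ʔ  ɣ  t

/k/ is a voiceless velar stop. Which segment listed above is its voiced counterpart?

/ɡ/

The voiced counterpart is a voiced velar stop — in this inventory, /ɡ/.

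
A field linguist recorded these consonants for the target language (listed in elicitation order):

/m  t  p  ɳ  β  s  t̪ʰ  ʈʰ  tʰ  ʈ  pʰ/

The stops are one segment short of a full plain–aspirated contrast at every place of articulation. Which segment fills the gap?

/t̪/

bilabial: plain /p/, aspirated /pʰ/.
dental: plain —, aspirated /t̪ʰ/.
alveolar: plain /t/, aspirated /tʰ/.
retroflex: plain /ʈ/, aspirated /ʈʰ/.
The dental row has no plain member, so the gap is the plain dental stop /t̪/.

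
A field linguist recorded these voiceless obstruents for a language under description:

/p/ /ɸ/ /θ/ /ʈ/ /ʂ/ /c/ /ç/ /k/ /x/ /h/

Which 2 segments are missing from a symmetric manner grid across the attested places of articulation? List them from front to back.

Stop: /p/ (bilabial), /ʈ/ (retroflex), /c/ (palatal), /k/ (velar).
Fricative: /ɸ/ (bilabial), /θ/ (dental), /ʂ/ (retroflex), /ç/ (palatal), /x/ (velar), /h/ (glottal).
Gaps, from front to back: dental lacks stop (/t̪/); glottal lacks stop (/ʔ/).

/t̪/, /ʔ/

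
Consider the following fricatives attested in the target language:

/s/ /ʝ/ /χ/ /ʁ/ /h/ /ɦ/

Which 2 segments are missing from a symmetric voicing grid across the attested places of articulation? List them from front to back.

alveolar: voiceless /s/, voiced —.
palatal: voiceless —, voiced /ʝ/.
uvular: voiceless /χ/, voiced /ʁ/.
glottal: voiceless /h/, voiced /ɦ/.
Gaps, from front to back: alveolar lacks voiced (/z/); palatal lacks voiceless (/ç/).

/z/, /ç/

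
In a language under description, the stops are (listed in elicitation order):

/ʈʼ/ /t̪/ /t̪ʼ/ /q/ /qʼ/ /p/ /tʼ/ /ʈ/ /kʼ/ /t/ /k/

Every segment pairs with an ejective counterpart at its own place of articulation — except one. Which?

Dental: /t̪/ ~ /t̪ʼ/
Alveolar: /t/ ~ /tʼ/
Retroflex: /ʈ/ ~ /ʈʼ/
Velar: /k/ ~ /kʼ/
Uvular: /q/ ~ /qʼ/
Bilabial: only /p/ (plain); no ejective partner.
So /p/ is the unpaired segment.

/p/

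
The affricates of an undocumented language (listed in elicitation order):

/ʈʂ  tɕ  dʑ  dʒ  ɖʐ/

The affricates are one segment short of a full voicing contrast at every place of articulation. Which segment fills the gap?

/tʃ/

postalveolar: voiceless —, voiced /dʒ/.
retroflex: voiceless /ʈʂ/, voiced /ɖʐ/.
alveolo-palatal: voiceless /tɕ/, voiced /dʑ/.
The postalveolar row has no voiceless member, so the gap is the voiceless postalveolar affricate /tʃ/.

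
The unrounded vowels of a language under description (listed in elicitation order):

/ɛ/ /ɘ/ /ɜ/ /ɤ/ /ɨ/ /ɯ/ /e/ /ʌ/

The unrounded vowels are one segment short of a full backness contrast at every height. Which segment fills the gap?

height            front     central   back    
high              —         ɨ         ɯ       
high-mid          e         ɘ         ɤ       
low-mid           ɛ         ɜ         ʌ       
The high row has no front member, so the gap is the high front unrounded vowel /i/.

/i/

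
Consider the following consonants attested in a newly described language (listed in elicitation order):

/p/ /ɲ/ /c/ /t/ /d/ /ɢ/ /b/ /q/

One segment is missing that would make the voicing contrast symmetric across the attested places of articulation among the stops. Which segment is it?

place of articulation  voiceless  voiced  
bilabial          p         b       
alveolar          t         d       
palatal           c         —       
uvular            q         ɢ       
The palatal row has no voiced member, so the gap is the voiced palatal stop /ɟ/.

/ɟ/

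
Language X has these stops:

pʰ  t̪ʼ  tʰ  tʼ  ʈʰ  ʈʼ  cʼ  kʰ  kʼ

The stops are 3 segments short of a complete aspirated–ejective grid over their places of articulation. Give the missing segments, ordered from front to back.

/pʼ/, /t̪ʰ/, /cʰ/

bilabial: aspirated /pʰ/, ejective —.
dental: aspirated —, ejective /t̪ʼ/.
alveolar: aspirated /tʰ/, ejective /tʼ/.
retroflex: aspirated /ʈʰ/, ejective /ʈʼ/.
palatal: aspirated —, ejective /cʼ/.
velar: aspirated /kʰ/, ejective /kʼ/.
Gaps, from front to back: bilabial lacks ejective (/pʼ/); dental lacks aspirated (/t̪ʰ/); palatal lacks aspirated (/cʰ/).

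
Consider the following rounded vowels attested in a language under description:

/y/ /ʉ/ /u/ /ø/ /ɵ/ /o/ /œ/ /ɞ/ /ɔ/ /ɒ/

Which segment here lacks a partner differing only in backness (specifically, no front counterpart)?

High: /y/ ~ /ʉ/ ~ /u/
High-mid: /ø/ ~ /ɵ/ ~ /o/
Low-mid: /œ/ ~ /ɞ/ ~ /ɔ/
Low: only /ɒ/ (back); no front partner.
So /ɒ/ is the unpaired segment.

/ɒ/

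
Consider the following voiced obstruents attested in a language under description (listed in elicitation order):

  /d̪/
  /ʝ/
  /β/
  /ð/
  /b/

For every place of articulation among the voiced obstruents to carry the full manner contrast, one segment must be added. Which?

Stop: /b/ (bilabial), /d̪/ (dental).
Fricative: /β/ (bilabial), /ð/ (dental), /ʝ/ (palatal).
The palatal row has no stop member, so the gap is the palatal stop /ɟ/.

/ɟ/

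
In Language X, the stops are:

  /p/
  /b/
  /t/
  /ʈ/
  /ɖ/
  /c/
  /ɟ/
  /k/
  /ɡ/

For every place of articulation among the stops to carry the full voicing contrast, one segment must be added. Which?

/d/

bilabial: voiceless /p/, voiced /b/.
alveolar: voiceless /t/, voiced —.
retroflex: voiceless /ʈ/, voiced /ɖ/.
palatal: voiceless /c/, voiced /ɟ/.
velar: voiceless /k/, voiced /ɡ/.
The alveolar row has no voiced member, so the gap is the voiced alveolar stop /d/.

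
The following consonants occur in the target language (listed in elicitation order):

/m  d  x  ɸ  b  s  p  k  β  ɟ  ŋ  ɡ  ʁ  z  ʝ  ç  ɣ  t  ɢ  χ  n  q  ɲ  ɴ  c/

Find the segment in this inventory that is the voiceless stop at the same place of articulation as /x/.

/k/

/x/ is a voiceless velar fricative.
The voiceless stop at the same place is a voiceless velar stop — in this inventory, /k/.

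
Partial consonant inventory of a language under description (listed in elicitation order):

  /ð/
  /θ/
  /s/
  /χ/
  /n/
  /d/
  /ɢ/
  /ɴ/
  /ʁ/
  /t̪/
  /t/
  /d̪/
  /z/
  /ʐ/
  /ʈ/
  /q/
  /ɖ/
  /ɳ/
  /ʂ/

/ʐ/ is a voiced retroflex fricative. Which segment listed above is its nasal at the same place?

The nasal at the same place is a retroflex nasal — in this inventory, /ɳ/.

/ɳ/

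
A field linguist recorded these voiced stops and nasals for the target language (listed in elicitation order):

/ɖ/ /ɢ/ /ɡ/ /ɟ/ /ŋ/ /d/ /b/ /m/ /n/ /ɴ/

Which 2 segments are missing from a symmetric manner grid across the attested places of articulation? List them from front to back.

place of articulation  oral stop  nasal   
bilabial          b         m       
alveolar          d         n       
retroflex         ɖ         —       
palatal           ɟ         —       
velar             ɡ         ŋ       
uvular            ɢ         ɴ       
Gaps, from front to back: retroflex lacks nasal (/ɳ/); palatal lacks nasal (/ɲ/).

/ɳ/, /ɲ/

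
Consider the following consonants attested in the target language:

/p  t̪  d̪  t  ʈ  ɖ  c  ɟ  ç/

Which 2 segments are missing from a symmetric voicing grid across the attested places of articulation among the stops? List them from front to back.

Voiceless: /p/ (bilabial), /t̪/ (dental), /t/ (alveolar), /ʈ/ (retroflex), /c/ (palatal).
Voiced: /d̪/ (dental), /ɖ/ (retroflex), /ɟ/ (palatal).
Gaps, from front to back: bilabial lacks voiced (/b/); alveolar lacks voiced (/d/).

/b/, /d/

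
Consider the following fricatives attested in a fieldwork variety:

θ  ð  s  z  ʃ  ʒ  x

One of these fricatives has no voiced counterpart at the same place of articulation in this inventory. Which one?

/x/

Dental: /θ/ ~ /ð/
Alveolar: /s/ ~ /z/
Postalveolar: /ʃ/ ~ /ʒ/
Velar: only /x/ (voiceless); no voiced partner.
So /x/ is the unpaired segment.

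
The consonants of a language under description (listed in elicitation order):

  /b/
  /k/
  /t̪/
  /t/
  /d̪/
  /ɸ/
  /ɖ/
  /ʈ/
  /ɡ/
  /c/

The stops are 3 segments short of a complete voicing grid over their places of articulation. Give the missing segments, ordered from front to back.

bilabial: voiceless —, voiced /b/.
dental: voiceless /t̪/, voiced /d̪/.
alveolar: voiceless /t/, voiced —.
retroflex: voiceless /ʈ/, voiced /ɖ/.
palatal: voiceless /c/, voiced —.
velar: voiceless /k/, voiced /ɡ/.
Gaps, from front to back: bilabial lacks voiceless (/p/); alveolar lacks voiced (/d/); palatal lacks voiced (/ɟ/).

/p/, /d/, /ɟ/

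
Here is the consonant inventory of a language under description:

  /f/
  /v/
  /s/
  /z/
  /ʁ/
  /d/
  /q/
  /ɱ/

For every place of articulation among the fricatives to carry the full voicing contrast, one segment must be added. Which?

/χ/

labiodental: voiceless /f/, voiced /v/.
alveolar: voiceless /s/, voiced /z/.
uvular: voiceless —, voiced /ʁ/.
The uvular row has no voiceless member, so the gap is the voiceless uvular fricative /χ/.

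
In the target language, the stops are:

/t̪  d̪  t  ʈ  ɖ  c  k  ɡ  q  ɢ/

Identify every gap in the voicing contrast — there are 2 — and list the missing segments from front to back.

/d/, /ɟ/

Voiceless: /t̪/ (dental), /t/ (alveolar), /ʈ/ (retroflex), /c/ (palatal), /k/ (velar), /q/ (uvular).
Voiced: /d̪/ (dental), /ɖ/ (retroflex), /ɡ/ (velar), /ɢ/ (uvular).
Gaps, from front to back: alveolar lacks voiced (/d/); palatal lacks voiced (/ɟ/).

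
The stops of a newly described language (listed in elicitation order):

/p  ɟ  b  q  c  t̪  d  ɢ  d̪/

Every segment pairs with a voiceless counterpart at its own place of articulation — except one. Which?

/d/

Bilabial: /p/ ~ /b/
Dental: /t̪/ ~ /d̪/
Palatal: /c/ ~ /ɟ/
Uvular: /q/ ~ /ɢ/
Alveolar: only /d/ (voiced); no voiceless partner.
So /d/ is the unpaired segment.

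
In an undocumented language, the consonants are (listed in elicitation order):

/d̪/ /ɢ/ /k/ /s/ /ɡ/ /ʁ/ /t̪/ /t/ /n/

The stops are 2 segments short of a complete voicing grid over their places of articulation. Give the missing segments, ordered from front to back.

dental: voiceless /t̪/, voiced /d̪/.
alveolar: voiceless /t/, voiced —.
velar: voiceless /k/, voiced /ɡ/.
uvular: voiceless —, voiced /ɢ/.
Gaps, from front to back: alveolar lacks voiced (/d/); uvular lacks voiceless (/q/).

/d/, /q/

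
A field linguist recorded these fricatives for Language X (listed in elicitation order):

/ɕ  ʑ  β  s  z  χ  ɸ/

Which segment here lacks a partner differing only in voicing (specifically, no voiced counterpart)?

/χ/

Bilabial: /ɸ/ ~ /β/
Alveolar: /s/ ~ /z/
Alveolo-palatal: /ɕ/ ~ /ʑ/
Uvular: only /χ/ (voiceless); no voiced partner.
So /χ/ is the unpaired segment.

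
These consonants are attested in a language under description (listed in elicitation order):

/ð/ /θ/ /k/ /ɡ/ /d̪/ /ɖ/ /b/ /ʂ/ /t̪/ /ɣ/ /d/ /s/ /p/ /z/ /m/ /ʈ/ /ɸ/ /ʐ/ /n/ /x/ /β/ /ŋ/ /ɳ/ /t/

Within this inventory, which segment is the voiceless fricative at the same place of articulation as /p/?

/ɸ/

/p/ is a voiceless bilabial stop.
The voiceless fricative at the same place is a voiceless bilabial fricative — in this inventory, /ɸ/.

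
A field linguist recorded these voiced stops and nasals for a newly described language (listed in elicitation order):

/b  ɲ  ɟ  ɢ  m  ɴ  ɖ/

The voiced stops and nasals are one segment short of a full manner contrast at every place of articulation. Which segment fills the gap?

/ɳ/

bilabial: oral stop /b/, nasal /m/.
retroflex: oral stop /ɖ/, nasal —.
palatal: oral stop /ɟ/, nasal /ɲ/.
uvular: oral stop /ɢ/, nasal /ɴ/.
The retroflex row has no nasal member, so the gap is the retroflex nasal /ɳ/.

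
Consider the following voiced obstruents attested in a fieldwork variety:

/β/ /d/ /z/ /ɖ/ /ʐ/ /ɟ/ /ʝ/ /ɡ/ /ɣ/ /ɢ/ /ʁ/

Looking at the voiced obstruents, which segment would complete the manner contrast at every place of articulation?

bilabial: stop —, fricative /β/.
alveolar: stop /d/, fricative /z/.
retroflex: stop /ɖ/, fricative /ʐ/.
palatal: stop /ɟ/, fricative /ʝ/.
velar: stop /ɡ/, fricative /ɣ/.
uvular: stop /ɢ/, fricative /ʁ/.
The bilabial row has no stop member, so the gap is the bilabial stop /b/.

/b/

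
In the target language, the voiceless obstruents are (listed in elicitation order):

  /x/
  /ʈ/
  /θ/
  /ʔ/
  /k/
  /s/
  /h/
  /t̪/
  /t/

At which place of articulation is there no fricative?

dental: stop /t̪/, fricative /θ/.
alveolar: stop /t/, fricative /s/.
retroflex: stop /ʈ/, fricative —.
velar: stop /k/, fricative /x/.
glottal: stop /ʔ/, fricative /h/.
Every place of articulation has a fricative member except retroflex, where /ʂ/ would be expected.

retroflex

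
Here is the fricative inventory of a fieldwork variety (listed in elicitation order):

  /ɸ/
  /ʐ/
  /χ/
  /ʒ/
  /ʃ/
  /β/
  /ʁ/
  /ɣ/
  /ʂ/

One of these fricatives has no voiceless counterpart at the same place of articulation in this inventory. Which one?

Bilabial: /ɸ/ ~ /β/
Postalveolar: /ʃ/ ~ /ʒ/
Retroflex: /ʂ/ ~ /ʐ/
Uvular: /χ/ ~ /ʁ/
Velar: only /ɣ/ (voiced); no voiceless partner.
So /ɣ/ is the unpaired segment.

/ɣ/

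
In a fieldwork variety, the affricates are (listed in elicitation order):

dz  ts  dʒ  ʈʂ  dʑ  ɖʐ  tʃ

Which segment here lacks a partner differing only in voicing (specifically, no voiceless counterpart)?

/dʑ/

Alveolar: /ts/ ~ /dz/
Postalveolar: /tʃ/ ~ /dʒ/
Retroflex: /ʈʂ/ ~ /ɖʐ/
Alveolo-palatal: only /dʑ/ (voiced); no voiceless partner.
So /dʑ/ is the unpaired segment.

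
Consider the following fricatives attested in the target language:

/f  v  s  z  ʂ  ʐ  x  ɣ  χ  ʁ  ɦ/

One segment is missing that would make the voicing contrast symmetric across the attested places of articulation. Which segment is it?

Voiceless: /f/ (labiodental), /s/ (alveolar), /ʂ/ (retroflex), /x/ (velar), /χ/ (uvular).
Voiced: /v/ (labiodental), /z/ (alveolar), /ʐ/ (retroflex), /ɣ/ (velar), /ʁ/ (uvular), /ɦ/ (glottal).
The glottal row has no voiceless member, so the gap is the voiceless glottal fricative /h/.

/h/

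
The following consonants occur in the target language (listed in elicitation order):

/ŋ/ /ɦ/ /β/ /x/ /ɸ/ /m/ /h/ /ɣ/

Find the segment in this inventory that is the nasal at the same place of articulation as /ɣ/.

/ŋ/

/ɣ/ is a voiced velar fricative.
The nasal at the same place is a velar nasal — in this inventory, /ŋ/.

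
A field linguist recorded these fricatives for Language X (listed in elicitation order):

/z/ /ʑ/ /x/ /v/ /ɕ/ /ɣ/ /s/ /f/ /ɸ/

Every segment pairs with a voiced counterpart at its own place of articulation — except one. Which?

/ɸ/

Labiodental: /f/ ~ /v/
Alveolar: /s/ ~ /z/
Alveolo-palatal: /ɕ/ ~ /ʑ/
Velar: /x/ ~ /ɣ/
Bilabial: only /ɸ/ (voiceless); no voiced partner.
So /ɸ/ is the unpaired segment.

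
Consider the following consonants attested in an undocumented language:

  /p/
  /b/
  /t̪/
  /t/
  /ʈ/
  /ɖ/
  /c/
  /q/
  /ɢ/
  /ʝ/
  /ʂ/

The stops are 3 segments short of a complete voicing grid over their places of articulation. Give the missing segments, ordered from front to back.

/d̪/, /d/, /ɟ/

bilabial: voiceless /p/, voiced /b/.
dental: voiceless /t̪/, voiced —.
alveolar: voiceless /t/, voiced —.
retroflex: voiceless /ʈ/, voiced /ɖ/.
palatal: voiceless /c/, voiced —.
uvular: voiceless /q/, voiced /ɢ/.
Gaps, from front to back: dental lacks voiced (/d̪/); alveolar lacks voiced (/d/); palatal lacks voiced (/ɟ/).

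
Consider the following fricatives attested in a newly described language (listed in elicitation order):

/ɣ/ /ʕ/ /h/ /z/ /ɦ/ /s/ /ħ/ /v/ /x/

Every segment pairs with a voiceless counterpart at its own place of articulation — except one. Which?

Alveolar: /s/ ~ /z/
Velar: /x/ ~ /ɣ/
Pharyngeal: /ħ/ ~ /ʕ/
Glottal: /h/ ~ /ɦ/
Labiodental: only /v/ (voiced); no voiceless partner.
So /v/ is the unpaired segment.

/v/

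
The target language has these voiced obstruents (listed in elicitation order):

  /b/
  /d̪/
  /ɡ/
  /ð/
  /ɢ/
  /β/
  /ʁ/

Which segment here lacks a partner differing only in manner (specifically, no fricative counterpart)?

/ɡ/

Bilabial: /b/ ~ /β/
Dental: /d̪/ ~ /ð/
Uvular: /ɢ/ ~ /ʁ/
Velar: only /ɡ/ (stop); no fricative partner.
So /ɡ/ is the unpaired segment.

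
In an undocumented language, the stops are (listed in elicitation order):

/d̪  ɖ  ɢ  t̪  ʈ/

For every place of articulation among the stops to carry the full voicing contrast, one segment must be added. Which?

Voiceless: /t̪/ (dental), /ʈ/ (retroflex).
Voiced: /d̪/ (dental), /ɖ/ (retroflex), /ɢ/ (uvular).
The uvular row has no voiceless member, so the gap is the voiceless uvular stop /q/.

/q/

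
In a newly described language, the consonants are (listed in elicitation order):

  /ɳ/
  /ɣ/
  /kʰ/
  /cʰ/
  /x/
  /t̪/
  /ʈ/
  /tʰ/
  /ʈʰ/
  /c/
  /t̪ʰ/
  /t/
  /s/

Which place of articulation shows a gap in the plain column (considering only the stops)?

dental: plain /t̪/, aspirated /t̪ʰ/.
alveolar: plain /t/, aspirated /tʰ/.
retroflex: plain /ʈ/, aspirated /ʈʰ/.
palatal: plain /c/, aspirated /cʰ/.
velar: plain —, aspirated /kʰ/.
Every place of articulation has a plain member except velar, where /k/ would be expected.

velar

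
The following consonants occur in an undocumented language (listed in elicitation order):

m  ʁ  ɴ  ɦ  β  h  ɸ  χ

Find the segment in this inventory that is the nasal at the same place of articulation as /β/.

/β/ is a voiced bilabial fricative.
The nasal at the same place is a bilabial nasal — in this inventory, /m/.

/m/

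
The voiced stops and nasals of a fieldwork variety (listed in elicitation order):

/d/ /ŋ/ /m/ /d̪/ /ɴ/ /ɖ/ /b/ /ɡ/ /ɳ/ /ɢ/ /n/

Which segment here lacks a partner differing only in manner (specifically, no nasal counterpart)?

Bilabial: /b/ ~ /m/
Alveolar: /d/ ~ /n/
Retroflex: /ɖ/ ~ /ɳ/
Velar: /ɡ/ ~ /ŋ/
Uvular: /ɢ/ ~ /ɴ/
Dental: only /d̪/ (oral stop); no nasal partner.
So /d̪/ is the unpaired segment.

/d̪/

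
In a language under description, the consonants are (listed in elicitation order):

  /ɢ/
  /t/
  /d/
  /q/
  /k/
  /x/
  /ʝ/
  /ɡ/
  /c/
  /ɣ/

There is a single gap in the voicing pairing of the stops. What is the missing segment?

/ɟ/

Voiceless: /t/ (alveolar), /c/ (palatal), /k/ (velar), /q/ (uvular).
Voiced: /d/ (alveolar), /ɡ/ (velar), /ɢ/ (uvular).
The palatal row has no voiced member, so the gap is the voiced palatal stop /ɟ/.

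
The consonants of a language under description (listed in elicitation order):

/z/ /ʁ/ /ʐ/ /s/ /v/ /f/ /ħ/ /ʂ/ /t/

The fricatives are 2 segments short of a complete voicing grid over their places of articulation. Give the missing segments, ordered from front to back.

Voiceless: /f/ (labiodental), /s/ (alveolar), /ʂ/ (retroflex), /ħ/ (pharyngeal).
Voiced: /v/ (labiodental), /z/ (alveolar), /ʐ/ (retroflex), /ʁ/ (uvular).
Gaps, from front to back: uvular lacks voiceless (/χ/); pharyngeal lacks voiced (/ʕ/).

/χ/, /ʕ/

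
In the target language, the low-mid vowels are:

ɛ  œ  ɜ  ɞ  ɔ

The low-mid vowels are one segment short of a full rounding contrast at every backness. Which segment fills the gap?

/ʌ/

front: unrounded /ɛ/, rounded /œ/.
central: unrounded /ɜ/, rounded /ɞ/.
back: unrounded —, rounded /ɔ/.
The back row has no unrounded member, so the gap is the back unrounded vowel /ʌ/.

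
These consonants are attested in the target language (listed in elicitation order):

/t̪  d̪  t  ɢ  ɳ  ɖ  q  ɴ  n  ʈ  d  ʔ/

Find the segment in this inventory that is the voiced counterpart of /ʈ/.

/ɖ/

/ʈ/ is a voiceless retroflex stop.
The voiced counterpart is a voiced retroflex stop — in this inventory, /ɖ/.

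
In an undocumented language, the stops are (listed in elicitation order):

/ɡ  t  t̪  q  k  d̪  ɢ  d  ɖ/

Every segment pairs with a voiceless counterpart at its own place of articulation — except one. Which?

Dental: /t̪/ ~ /d̪/
Alveolar: /t/ ~ /d/
Velar: /k/ ~ /ɡ/
Uvular: /q/ ~ /ɢ/
Retroflex: only /ɖ/ (voiced); no voiceless partner.
So /ɖ/ is the unpaired segment.

/ɖ/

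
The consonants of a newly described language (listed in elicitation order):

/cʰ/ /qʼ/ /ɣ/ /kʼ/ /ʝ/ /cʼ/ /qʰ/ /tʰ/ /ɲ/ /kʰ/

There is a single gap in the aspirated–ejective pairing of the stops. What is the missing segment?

alveolar: aspirated /tʰ/, ejective —.
palatal: aspirated /cʰ/, ejective /cʼ/.
velar: aspirated /kʰ/, ejective /kʼ/.
uvular: aspirated /qʰ/, ejective /qʼ/.
The alveolar row has no ejective member, so the gap is the ejective alveolar stop /tʼ/.

/tʼ/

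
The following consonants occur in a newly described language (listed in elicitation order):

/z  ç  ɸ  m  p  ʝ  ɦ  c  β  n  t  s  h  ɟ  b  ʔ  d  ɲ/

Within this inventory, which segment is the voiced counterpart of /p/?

/p/ is a voiceless bilabial stop.
The voiced counterpart is a voiced bilabial stop — in this inventory, /b/.

/b/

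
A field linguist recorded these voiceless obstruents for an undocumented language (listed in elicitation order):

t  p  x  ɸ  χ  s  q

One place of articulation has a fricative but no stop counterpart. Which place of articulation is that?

bilabial: stop /p/, fricative /ɸ/.
alveolar: stop /t/, fricative /s/.
velar: stop —, fricative /x/.
uvular: stop /q/, fricative /χ/.
Every place of articulation has a stop member except velar, where /k/ would be expected.

velar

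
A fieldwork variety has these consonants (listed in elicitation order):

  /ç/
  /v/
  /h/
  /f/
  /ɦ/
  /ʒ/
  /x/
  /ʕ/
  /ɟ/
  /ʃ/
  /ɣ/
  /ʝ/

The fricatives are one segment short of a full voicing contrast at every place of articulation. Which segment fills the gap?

place of articulation  voiceless  voiced  
labiodental       f         v       
postalveolar      ʃ         ʒ       
palatal           ç         ʝ       
velar             x         ɣ       
pharyngeal        —         ʕ       
glottal           h         ɦ       
The pharyngeal row has no voiceless member, so the gap is the voiceless pharyngeal fricative /ħ/.

/ħ/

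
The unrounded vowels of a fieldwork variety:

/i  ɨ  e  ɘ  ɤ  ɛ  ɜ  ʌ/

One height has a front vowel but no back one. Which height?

height            front     central   back    
high              i         ɨ         —       
high-mid          e         ɘ         ɤ       
low-mid           ɛ         ɜ         ʌ       
Every height has a back member except high, where /ɯ/ would be expected.

high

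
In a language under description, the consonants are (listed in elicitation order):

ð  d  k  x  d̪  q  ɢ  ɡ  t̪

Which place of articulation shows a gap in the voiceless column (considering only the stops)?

place of articulation  voiceless  voiced  
dental            t̪        d̪      
alveolar          —         d       
velar             k         ɡ       
uvular            q         ɢ       
Every place of articulation has a voiceless member except alveolar, where /t/ would be expected.

alveolar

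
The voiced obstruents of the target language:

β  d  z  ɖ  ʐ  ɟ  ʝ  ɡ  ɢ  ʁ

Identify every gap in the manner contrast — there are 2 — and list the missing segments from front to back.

/b/, /ɣ/

place of articulation  stop      fricative
bilabial          —         β       
alveolar          d         z       
retroflex         ɖ         ʐ       
palatal           ɟ         ʝ       
velar             ɡ         —       
uvular            ɢ         ʁ       
Gaps, from front to back: bilabial lacks stop (/b/); velar lacks fricative (/ɣ/).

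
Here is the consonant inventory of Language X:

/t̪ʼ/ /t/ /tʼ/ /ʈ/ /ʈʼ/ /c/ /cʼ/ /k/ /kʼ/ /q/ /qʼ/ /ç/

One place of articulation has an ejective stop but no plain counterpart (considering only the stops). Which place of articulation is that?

Plain: /t/ (alveolar), /ʈ/ (retroflex), /c/ (palatal), /k/ (velar), /q/ (uvular).
Ejective: /t̪ʼ/ (dental), /tʼ/ (alveolar), /ʈʼ/ (retroflex), /cʼ/ (palatal), /kʼ/ (velar), /qʼ/ (uvular).
Every place of articulation has a plain member except dental, where /t̪/ would be expected.

dental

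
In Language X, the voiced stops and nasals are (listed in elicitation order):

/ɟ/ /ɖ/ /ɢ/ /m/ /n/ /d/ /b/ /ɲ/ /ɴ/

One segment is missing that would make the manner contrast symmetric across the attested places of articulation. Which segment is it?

Oral stop: /b/ (bilabial), /d/ (alveolar), /ɖ/ (retroflex), /ɟ/ (palatal), /ɢ/ (uvular).
Nasal: /m/ (bilabial), /n/ (alveolar), /ɲ/ (palatal), /ɴ/ (uvular).
The retroflex row has no nasal member, so the gap is the retroflex nasal /ɳ/.

/ɳ/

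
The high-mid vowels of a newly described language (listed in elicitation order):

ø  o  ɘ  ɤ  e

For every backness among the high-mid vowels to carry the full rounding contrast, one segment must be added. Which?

/ɵ/

backness          unrounded  rounded 
front             e         ø       
central           ɘ         —       
back              ɤ         o       
The central row has no rounded member, so the gap is the central rounded vowel /ɵ/.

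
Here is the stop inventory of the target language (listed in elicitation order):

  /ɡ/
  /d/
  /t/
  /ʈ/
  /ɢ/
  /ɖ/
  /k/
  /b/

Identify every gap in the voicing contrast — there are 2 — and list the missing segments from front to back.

Voiceless: /t/ (alveolar), /ʈ/ (retroflex), /k/ (velar).
Voiced: /b/ (bilabial), /d/ (alveolar), /ɖ/ (retroflex), /ɡ/ (velar), /ɢ/ (uvular).
Gaps, from front to back: bilabial lacks voiceless (/p/); uvular lacks voiceless (/q/).

/p/, /q/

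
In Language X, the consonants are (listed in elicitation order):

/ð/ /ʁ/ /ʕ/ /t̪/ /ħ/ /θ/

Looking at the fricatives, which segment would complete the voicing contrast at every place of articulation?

dental: voiceless /θ/, voiced /ð/.
uvular: voiceless —, voiced /ʁ/.
pharyngeal: voiceless /ħ/, voiced /ʕ/.
The uvular row has no voiceless member, so the gap is the voiceless uvular fricative /χ/.

/χ/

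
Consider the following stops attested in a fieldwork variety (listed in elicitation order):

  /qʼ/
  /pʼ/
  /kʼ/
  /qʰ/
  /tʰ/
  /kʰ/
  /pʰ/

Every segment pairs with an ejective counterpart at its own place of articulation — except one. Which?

/tʰ/

Bilabial: /pʰ/ ~ /pʼ/
Velar: /kʰ/ ~ /kʼ/
Uvular: /qʰ/ ~ /qʼ/
Alveolar: only /tʰ/ (aspirated); no ejective partner.
So /tʰ/ is the unpaired segment.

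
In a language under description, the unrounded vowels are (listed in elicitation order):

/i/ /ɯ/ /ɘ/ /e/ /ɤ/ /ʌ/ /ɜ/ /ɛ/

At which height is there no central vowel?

high: front /i/, central —, back /ɯ/.
high-mid: front /e/, central /ɘ/, back /ɤ/.
low-mid: front /ɛ/, central /ɜ/, back /ʌ/.
Every height has a central member except high, where /ɨ/ would be expected.

high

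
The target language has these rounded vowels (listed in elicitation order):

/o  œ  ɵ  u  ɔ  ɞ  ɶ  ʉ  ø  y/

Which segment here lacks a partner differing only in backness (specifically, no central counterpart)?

/ɶ/

High: /y/ ~ /ʉ/ ~ /u/
High-mid: /ø/ ~ /ɵ/ ~ /o/
Low-mid: /œ/ ~ /ɞ/ ~ /ɔ/
Low: only /ɶ/ (front); no central partner.
So /ɶ/ is the unpaired segment.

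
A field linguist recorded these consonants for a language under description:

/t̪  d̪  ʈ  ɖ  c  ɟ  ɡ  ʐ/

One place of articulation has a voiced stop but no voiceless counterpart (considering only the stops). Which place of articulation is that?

Voiceless: /t̪/ (dental), /ʈ/ (retroflex), /c/ (palatal).
Voiced: /d̪/ (dental), /ɖ/ (retroflex), /ɟ/ (palatal), /ɡ/ (velar).
Every place of articulation has a voiceless member except velar, where /k/ would be expected.

velar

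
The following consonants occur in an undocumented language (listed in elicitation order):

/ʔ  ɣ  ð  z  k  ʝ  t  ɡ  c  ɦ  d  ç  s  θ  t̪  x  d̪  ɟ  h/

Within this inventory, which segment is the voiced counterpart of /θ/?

/θ/ is a voiceless dental fricative.
The voiced counterpart is a voiced dental fricative — in this inventory, /ð/.

/ð/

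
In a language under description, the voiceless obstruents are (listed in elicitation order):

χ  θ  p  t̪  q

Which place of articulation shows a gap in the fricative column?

bilabial

bilabial: stop /p/, fricative —.
dental: stop /t̪/, fricative /θ/.
uvular: stop /q/, fricative /χ/.
Every place of articulation has a fricative member except bilabial, where /ɸ/ would be expected.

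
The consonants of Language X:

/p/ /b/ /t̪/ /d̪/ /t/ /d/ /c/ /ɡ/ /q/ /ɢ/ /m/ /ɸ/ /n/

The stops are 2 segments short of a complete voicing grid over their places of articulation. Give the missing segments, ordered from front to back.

/ɟ/, /k/

place of articulation  voiceless  voiced  
bilabial          p         b       
dental            t̪        d̪      
alveolar          t         d       
palatal           c         —       
velar             —         ɡ       
uvular            q         ɢ       
Gaps, from front to back: palatal lacks voiced (/ɟ/); velar lacks voiceless (/k/).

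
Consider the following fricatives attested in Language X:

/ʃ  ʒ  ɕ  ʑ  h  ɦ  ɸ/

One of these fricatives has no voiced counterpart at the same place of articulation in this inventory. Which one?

/ɸ/

Postalveolar: /ʃ/ ~ /ʒ/
Alveolo-palatal: /ɕ/ ~ /ʑ/
Glottal: /h/ ~ /ɦ/
Bilabial: only /ɸ/ (voiceless); no voiced partner.
So /ɸ/ is the unpaired segment.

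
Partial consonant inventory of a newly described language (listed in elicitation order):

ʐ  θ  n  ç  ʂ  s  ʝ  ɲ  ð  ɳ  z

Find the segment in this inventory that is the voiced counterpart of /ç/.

/ç/ is a voiceless palatal fricative.
The voiced counterpart is a voiced palatal fricative — in this inventory, /ʝ/.

/ʝ/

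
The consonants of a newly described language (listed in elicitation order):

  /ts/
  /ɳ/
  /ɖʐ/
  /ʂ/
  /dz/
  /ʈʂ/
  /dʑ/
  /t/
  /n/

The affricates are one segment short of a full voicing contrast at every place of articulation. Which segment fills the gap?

alveolar: voiceless /ts/, voiced /dz/.
retroflex: voiceless /ʈʂ/, voiced /ɖʐ/.
alveolo-palatal: voiceless —, voiced /dʑ/.
The alveolo-palatal row has no voiceless member, so the gap is the voiceless alveolo-palatal affricate /tɕ/.

/tɕ/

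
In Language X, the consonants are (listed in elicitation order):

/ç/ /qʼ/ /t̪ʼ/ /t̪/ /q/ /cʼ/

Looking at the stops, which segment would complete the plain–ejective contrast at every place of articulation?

/c/

Plain: /t̪/ (dental), /q/ (uvular).
Ejective: /t̪ʼ/ (dental), /cʼ/ (palatal), /qʼ/ (uvular).
The palatal row has no plain member, so the gap is the plain palatal stop /c/.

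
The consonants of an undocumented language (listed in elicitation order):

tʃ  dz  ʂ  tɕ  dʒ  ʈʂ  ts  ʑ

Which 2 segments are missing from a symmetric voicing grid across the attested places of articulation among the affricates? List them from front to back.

alveolar: voiceless /ts/, voiced /dz/.
postalveolar: voiceless /tʃ/, voiced /dʒ/.
retroflex: voiceless /ʈʂ/, voiced —.
alveolo-palatal: voiceless /tɕ/, voiced —.
Gaps, from front to back: retroflex lacks voiced (/ɖʐ/); alveolo-palatal lacks voiced (/dʑ/).

/ɖʐ/, /dʑ/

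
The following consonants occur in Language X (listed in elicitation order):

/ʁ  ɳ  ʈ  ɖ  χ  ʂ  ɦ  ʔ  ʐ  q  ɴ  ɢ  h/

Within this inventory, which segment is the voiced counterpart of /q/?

/ɢ/

/q/ is a voiceless uvular stop.
The voiced counterpart is a voiced uvular stop — in this inventory, /ɢ/.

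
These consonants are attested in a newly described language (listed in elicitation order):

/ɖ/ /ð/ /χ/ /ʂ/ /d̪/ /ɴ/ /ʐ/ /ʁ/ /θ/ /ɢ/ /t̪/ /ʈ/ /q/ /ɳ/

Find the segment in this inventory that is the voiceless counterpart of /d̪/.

/t̪/

/d̪/ is a voiced dental stop.
The voiceless counterpart is a voiceless dental stop — in this inventory, /t̪/.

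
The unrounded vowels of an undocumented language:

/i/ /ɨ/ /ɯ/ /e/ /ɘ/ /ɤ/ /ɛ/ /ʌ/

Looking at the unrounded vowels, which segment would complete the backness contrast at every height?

/ɜ/

height            front     central   back    
high              i         ɨ         ɯ       
high-mid          e         ɘ         ɤ       
low-mid           ɛ         —         ʌ       
The low-mid row has no central member, so the gap is the low-mid central unrounded vowel /ɜ/.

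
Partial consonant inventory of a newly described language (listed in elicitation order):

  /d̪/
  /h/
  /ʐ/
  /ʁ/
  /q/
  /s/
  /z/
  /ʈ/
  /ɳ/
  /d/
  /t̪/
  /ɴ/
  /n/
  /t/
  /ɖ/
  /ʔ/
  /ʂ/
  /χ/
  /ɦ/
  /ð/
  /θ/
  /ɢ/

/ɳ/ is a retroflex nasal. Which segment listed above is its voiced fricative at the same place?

The voiced fricative at the same place is a voiced retroflex fricative — in this inventory, /ʐ/.

/ʐ/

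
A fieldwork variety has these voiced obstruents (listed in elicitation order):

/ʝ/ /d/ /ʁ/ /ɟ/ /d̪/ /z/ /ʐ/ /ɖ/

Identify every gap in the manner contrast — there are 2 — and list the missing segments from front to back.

Stop: /d̪/ (dental), /d/ (alveolar), /ɖ/ (retroflex), /ɟ/ (palatal).
Fricative: /z/ (alveolar), /ʐ/ (retroflex), /ʝ/ (palatal), /ʁ/ (uvular).
Gaps, from front to back: dental lacks fricative (/ð/); uvular lacks stop (/ɢ/).

/ð/, /ɢ/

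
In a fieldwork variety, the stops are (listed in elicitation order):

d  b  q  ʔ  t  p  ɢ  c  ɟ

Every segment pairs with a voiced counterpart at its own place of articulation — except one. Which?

/ʔ/

Bilabial: /p/ ~ /b/
Alveolar: /t/ ~ /d/
Palatal: /c/ ~ /ɟ/
Uvular: /q/ ~ /ɢ/
Glottal: only /ʔ/ (voiceless); no voiced partner.
So /ʔ/ is the unpaired segment.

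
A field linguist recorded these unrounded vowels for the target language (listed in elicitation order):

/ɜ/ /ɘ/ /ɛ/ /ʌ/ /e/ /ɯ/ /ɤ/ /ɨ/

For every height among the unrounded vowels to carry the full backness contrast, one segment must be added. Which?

/i/

Front: /e/ (high-mid), /ɛ/ (low-mid).
Central: /ɨ/ (high), /ɘ/ (high-mid), /ɜ/ (low-mid).
Back: /ɯ/ (high), /ɤ/ (high-mid), /ʌ/ (low-mid).
The high row has no front member, so the gap is the high front unrounded vowel /i/.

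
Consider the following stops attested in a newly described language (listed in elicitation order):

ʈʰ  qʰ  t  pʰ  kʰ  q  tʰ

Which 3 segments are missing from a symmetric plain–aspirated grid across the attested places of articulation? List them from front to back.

/p/, /ʈ/, /k/

Plain: /t/ (alveolar), /q/ (uvular).
Aspirated: /pʰ/ (bilabial), /tʰ/ (alveolar), /ʈʰ/ (retroflex), /kʰ/ (velar), /qʰ/ (uvular).
Gaps, from front to back: bilabial lacks plain (/p/); retroflex lacks plain (/ʈ/); velar lacks plain (/k/).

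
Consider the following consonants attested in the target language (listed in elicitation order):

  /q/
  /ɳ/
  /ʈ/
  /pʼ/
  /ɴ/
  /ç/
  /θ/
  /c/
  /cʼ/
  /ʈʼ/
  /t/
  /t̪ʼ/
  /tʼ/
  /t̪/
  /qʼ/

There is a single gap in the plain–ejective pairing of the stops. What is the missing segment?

/p/

place of articulation  plain     ejective
bilabial          —         pʼ      
dental            t̪        t̪ʼ     
alveolar          t         tʼ      
retroflex         ʈ         ʈʼ      
palatal           c         cʼ      
uvular            q         qʼ      
The bilabial row has no plain member, so the gap is the plain bilabial stop /p/.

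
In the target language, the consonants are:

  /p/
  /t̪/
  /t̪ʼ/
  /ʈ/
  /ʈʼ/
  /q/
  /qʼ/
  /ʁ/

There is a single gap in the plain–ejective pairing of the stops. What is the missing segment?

Plain: /p/ (bilabial), /t̪/ (dental), /ʈ/ (retroflex), /q/ (uvular).
Ejective: /t̪ʼ/ (dental), /ʈʼ/ (retroflex), /qʼ/ (uvular).
The bilabial row has no ejective member, so the gap is the ejective bilabial stop /pʼ/.

/pʼ/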